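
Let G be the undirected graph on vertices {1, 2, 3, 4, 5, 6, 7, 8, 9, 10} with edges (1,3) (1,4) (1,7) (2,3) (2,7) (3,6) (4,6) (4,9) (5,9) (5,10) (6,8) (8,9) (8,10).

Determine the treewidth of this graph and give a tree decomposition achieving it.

Treewidth 2.
Bags: B1 = {5, 8, 10}  B2 = {5, 8, 9}  B3 = {6, 8, 9}  B4 = {4, 6, 9}  B5 = {3, 4, 6}  B6 = {1, 3, 4}  B7 = {1, 2, 3}  B8 = {1, 2, 7}
Tree: B1–B2, B2–B3, B3–B4, B4–B5, B5–B6, B6–B7, B7–B8

The largest bag has 3 vertices, giving width 2; this decomposition certifies tw(G) ≤ 2. For the lower bound, G contains the cycle 10–5–9–8–10, so G is not a forest; only forests have treewidth ≤ 1, hence tw(G) ≥ 2. Combining the bounds, tw(G) = 2.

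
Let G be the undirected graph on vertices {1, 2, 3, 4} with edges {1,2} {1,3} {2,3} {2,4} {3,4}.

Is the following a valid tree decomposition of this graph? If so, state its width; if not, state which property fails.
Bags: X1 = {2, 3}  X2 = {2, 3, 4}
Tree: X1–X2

No — vertex 1 appears in no bag.

A tree decomposition must satisfy three properties: every vertex lies in some bag; for every edge, both endpoints lie together in some bag; and for every vertex, the bags containing it form a connected subtree. Here vertex 1 appears in no bag, so the decomposition is invalid.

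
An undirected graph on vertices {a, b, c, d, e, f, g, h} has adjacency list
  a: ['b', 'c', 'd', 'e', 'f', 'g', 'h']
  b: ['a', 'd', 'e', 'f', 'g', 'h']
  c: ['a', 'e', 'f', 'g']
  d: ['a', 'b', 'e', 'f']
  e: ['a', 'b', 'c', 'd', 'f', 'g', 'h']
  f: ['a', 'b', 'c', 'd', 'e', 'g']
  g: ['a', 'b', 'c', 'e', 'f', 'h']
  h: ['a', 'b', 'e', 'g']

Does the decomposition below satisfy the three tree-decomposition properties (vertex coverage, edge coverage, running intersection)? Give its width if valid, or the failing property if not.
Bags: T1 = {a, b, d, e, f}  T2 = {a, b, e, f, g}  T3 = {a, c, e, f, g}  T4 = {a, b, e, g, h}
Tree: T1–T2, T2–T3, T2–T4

Every vertex of G appears in some bag (union = {a, b, c, d, e, f, g, h}); every edge is covered by a bag; and for each vertex v the set of bags containing v is connected in the bag tree. The decomposition is therefore valid. The largest bag has 5 vertices, so the width is 4.

Yes; width 4.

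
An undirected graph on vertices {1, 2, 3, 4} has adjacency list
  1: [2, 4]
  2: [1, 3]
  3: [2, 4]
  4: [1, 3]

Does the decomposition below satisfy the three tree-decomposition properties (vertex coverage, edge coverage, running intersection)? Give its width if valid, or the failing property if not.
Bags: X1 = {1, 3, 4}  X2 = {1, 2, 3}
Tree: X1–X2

Checking the three conditions: (i) the bags cover all of {1, 2, 3, 4}; (ii) for each edge, some bag contains both endpoints; (iii) the bags containing any fixed vertex form a subtree. All hold, so the decomposition is valid with width 3 − 1 = 2.

Yes; width 2.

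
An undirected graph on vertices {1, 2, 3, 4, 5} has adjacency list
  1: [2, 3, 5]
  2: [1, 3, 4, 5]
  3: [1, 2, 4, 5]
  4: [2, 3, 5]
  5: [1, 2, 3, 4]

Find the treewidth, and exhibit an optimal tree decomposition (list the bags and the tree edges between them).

Treewidth 3.
Bags: B1 = {2, 3, 4, 5}  B2 = {1, 2, 3, 5}
Tree: B1–B2

The largest bag has 4 vertices, giving width 3; this decomposition certifies tw(G) ≤ 3. On the other hand G contains the 4-clique {1, 2, 3, 5}. A clique must lie in a single bag of any decomposition, so no decomposition can have width below 3. Therefore the treewidth is 3.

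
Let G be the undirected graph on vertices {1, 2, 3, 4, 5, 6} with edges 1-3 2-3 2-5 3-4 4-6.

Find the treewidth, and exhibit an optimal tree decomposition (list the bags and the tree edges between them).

Treewidth 1.
One such decomposition:
Bags: B1 = {1, 3}  B2 = {3, 4}  B3 = {2, 3}  B4 = {2, 5}  B5 = {4, 6}
Tree: B1–B2, B2–B3, B3–B4, B2–B5

The largest bag has 2 vertices, giving width 1; this decomposition certifies tw(G) ≤ 1. Any graph with an edge has treewidth ≥ 1, and G has the edge 3–1. The upper and lower bounds meet at 1, so that is the treewidth.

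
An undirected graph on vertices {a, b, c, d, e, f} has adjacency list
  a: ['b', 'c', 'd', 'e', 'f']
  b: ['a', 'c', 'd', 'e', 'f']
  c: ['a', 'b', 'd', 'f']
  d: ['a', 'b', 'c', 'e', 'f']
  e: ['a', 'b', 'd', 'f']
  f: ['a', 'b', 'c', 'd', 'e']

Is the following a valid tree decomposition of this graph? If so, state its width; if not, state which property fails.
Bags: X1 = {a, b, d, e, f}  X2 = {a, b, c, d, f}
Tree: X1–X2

Yes; width 4.

Every vertex of G appears in some bag (union = {a, b, c, d, e, f}); every edge is covered by a bag; and for each vertex v the set of bags containing v is connected in the bag tree. The decomposition is therefore valid. The largest bag has 5 vertices, so the width is 4.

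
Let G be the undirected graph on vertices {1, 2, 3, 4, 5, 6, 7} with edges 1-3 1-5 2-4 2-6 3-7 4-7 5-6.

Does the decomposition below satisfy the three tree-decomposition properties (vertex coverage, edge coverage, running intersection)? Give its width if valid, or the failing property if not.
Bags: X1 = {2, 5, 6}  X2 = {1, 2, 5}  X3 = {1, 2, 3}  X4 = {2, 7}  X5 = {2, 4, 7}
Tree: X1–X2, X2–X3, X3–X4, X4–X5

A tree decomposition must satisfy three properties: every vertex lies in some bag; for every edge, both endpoints lie together in some bag; and for every vertex, the bags containing it form a connected subtree. Here edge (3,7) lies in no bag, so the decomposition is invalid.

No — edge (3,7) lies in no bag.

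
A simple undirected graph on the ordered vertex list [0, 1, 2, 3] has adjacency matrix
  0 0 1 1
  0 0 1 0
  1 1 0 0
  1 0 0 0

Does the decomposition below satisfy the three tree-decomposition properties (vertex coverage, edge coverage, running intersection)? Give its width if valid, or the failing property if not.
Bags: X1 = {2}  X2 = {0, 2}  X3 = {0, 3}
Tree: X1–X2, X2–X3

A tree decomposition must satisfy three properties: every vertex lies in some bag; for every edge, both endpoints lie together in some bag; and for every vertex, the bags containing it form a connected subtree. Here vertex 1 appears in no bag, so the decomposition is invalid.

No — vertex 1 appears in no bag.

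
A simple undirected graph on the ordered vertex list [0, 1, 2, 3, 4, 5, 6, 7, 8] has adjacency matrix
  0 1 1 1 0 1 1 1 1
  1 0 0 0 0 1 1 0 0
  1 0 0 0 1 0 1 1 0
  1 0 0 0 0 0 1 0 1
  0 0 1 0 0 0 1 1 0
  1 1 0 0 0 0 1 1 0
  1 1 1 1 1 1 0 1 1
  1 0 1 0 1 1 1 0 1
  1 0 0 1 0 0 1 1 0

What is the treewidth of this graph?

A width-3 tree decomposition is:
Bags: B1 = {0, 2, 6, 7}  B2 = {0, 6, 7, 8}  B3 = {0, 5, 6, 7}  B4 = {0, 1, 5, 6}  B5 = {0, 3, 6, 8}  B6 = {2, 4, 6, 7}
Tree: B1–B2, B2–B3, B3–B4, B2–B5, B1–B6
The largest bag has 4 vertices, giving width 3; this decomposition certifies tw(G) ≤ 3. Conversely, {0, 1, 5, 6} is a clique of size 4, and the vertices of any clique must share a bag in every tree decomposition; so some bag has ≥ 4 vertices and tw(G) ≥ 3. Hence tw(G) = 3 exactly.

3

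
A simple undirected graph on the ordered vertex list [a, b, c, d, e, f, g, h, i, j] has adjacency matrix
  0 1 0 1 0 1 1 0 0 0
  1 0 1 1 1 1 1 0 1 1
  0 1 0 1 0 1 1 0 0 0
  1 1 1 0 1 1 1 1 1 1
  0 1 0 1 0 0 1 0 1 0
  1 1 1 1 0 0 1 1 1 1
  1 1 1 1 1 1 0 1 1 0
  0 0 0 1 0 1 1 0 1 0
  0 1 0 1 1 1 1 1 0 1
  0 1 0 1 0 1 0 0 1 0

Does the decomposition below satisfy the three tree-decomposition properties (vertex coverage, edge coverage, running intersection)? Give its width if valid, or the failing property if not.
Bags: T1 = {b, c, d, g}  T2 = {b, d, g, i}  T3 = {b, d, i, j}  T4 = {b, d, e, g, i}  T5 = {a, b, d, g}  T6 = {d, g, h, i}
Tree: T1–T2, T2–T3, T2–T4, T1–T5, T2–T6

No — vertex f appears in no bag.

A tree decomposition must satisfy three properties: every vertex lies in some bag; for every edge, both endpoints lie together in some bag; and for every vertex, the bags containing it form a connected subtree. Here vertex f appears in no bag, so the decomposition is invalid.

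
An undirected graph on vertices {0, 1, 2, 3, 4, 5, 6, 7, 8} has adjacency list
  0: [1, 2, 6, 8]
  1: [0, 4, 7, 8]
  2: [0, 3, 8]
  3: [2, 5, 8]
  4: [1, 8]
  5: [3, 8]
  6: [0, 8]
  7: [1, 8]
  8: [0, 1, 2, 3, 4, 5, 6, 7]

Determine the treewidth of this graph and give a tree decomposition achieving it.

Every bag has size at most 3, so the width is 3 − 1 = 2 and tw(G) ≤ 2. On the other hand G contains the 3-clique {0, 1, 8}. A clique must lie in a single bag of any decomposition, so no decomposition can have width below 2. Hence tw(G) = 2 exactly.

Treewidth 2.
Bags: B1 = {2, 3, 8}  B2 = {0, 2, 8}  B3 = {0, 1, 8}  B4 = {0, 6, 8}  B5 = {1, 4, 8}  B6 = {3, 5, 8}  B7 = {1, 7, 8}
Tree: B1–B2, B2–B3, B2–B4, B3–B5, B1–B6, B5–B7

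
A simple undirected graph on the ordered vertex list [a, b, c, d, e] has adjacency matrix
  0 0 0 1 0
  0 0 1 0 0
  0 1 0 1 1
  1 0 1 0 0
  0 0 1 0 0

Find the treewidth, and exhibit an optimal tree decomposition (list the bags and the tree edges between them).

Each bag holds 2 vertices, so the decomposition has width 1, which upper-bounds the treewidth. Any graph with an edge has treewidth ≥ 1, and G has the edge d–a. Hence tw(G) = 1 exactly.

Treewidth 1.
One optimal decomposition is:
Bags: B1 = {a, d}  B2 = {c, d}  B3 = {c, e}  B4 = {b, c}
Tree: B1–B2, B2–B3, B2–B4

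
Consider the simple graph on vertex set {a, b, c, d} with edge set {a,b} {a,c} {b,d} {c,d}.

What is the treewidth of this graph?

A width-2 tree decomposition is:
Bags: B1 = {a, b, d}  B2 = {a, c, d}
Tree: B1–B2
The largest bag has 3 vertices, giving width 2; this decomposition certifies tw(G) ≤ 2. The edges d–b–a–c–d form a cycle, so G is not a tree and its treewidth is at least 2. Combining the bounds, tw(G) = 2.

2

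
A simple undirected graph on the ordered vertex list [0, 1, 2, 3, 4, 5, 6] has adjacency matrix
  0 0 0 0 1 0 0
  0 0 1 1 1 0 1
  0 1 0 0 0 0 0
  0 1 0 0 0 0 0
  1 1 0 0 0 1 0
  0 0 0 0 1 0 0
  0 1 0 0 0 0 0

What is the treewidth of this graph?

1

A width-1 tree decomposition is:
Bags: B1 = {0, 4}  B2 = {1, 4}  B3 = {4, 5}  B4 = {1, 6}  B5 = {1, 3}  B6 = {1, 2}
Tree: B1–B2, B2–B3, B2–B4, B4–B5, B2–B6
Every bag has size at most 2, so the width is 2 − 1 = 1 and tw(G) ≤ 1. Since G has at least one edge (e.g. 4–0), it is not an edgeless graph, so tw(G) ≥ 1. Combining the bounds, tw(G) = 1.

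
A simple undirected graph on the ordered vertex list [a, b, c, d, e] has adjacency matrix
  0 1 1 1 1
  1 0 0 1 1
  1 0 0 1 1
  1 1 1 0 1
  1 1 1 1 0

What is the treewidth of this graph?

A width-3 tree decomposition is:
Bags: B1 = {a, b, d, e}  B2 = {a, c, d, e}
Tree: B1–B2
The largest bag has 4 vertices, giving width 3; this decomposition certifies tw(G) ≤ 3. On the other hand G contains the 4-clique {a, c, d, e}. A clique must lie in a single bag of any decomposition, so no decomposition can have width below 3. The upper and lower bounds meet at 3, so that is the treewidth.

3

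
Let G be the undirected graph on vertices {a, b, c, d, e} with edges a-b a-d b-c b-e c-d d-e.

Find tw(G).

A width-2 tree decomposition is:
Bags: B1 = {b, d, e}  B2 = {b, c, d}  B3 = {a, b, d}
Tree: B1–B2, B2–B3
Every bag has size at most 3, so the width is 3 − 1 = 2 and tw(G) ≤ 2. For the lower bound, G contains the cycle e–d–c–b–e, so G is not a forest; only forests have treewidth ≤ 1, hence tw(G) ≥ 2. The upper and lower bounds meet at 2, so that is the treewidth.

2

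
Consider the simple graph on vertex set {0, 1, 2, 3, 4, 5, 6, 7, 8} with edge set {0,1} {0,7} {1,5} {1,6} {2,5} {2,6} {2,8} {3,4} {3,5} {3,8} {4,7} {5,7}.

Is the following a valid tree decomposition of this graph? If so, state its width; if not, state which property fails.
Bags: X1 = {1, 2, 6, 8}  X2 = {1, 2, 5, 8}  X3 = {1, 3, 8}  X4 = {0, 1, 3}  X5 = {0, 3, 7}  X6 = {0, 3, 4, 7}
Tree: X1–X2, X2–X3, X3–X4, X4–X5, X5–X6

A tree decomposition must satisfy three properties: every vertex lies in some bag; for every edge, both endpoints lie together in some bag; and for every vertex, the bags containing it form a connected subtree. Here edge (5,3) lies in no bag, so the decomposition is invalid.

No — edge (5,3) lies in no bag.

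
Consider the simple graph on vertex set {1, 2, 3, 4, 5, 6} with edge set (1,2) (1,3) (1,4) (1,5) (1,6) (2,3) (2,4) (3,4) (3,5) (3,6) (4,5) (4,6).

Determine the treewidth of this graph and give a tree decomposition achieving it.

Treewidth 3.
One optimal decomposition is:
Bags: B1 = {1, 3, 4, 6}  B2 = {1, 2, 3, 4}  B3 = {1, 3, 4, 5}
Tree: B1–B2, B2–B3

Each bag holds 4 vertices, so the decomposition has width 3, which upper-bounds the treewidth. On the other hand G contains the 4-clique {1, 2, 3, 4}. A clique must lie in a single bag of any decomposition, so no decomposition can have width below 3. Combining the bounds, tw(G) = 3.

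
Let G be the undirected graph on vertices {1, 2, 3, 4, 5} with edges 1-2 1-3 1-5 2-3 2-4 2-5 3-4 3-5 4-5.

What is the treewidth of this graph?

A width-3 tree decomposition is:
Bags: B1 = {2, 3, 4, 5}  B2 = {1, 2, 3, 5}
Tree: B1–B2
Every bag has size at most 4, so the width is 4 − 1 = 3 and tw(G) ≤ 3. For the lower bound, the 4 vertices {1, 2, 3, 5} are pairwise adjacent, and any tree decomposition puts a clique entirely inside one bag — forcing width ≥ 3. Therefore the treewidth is 3.

3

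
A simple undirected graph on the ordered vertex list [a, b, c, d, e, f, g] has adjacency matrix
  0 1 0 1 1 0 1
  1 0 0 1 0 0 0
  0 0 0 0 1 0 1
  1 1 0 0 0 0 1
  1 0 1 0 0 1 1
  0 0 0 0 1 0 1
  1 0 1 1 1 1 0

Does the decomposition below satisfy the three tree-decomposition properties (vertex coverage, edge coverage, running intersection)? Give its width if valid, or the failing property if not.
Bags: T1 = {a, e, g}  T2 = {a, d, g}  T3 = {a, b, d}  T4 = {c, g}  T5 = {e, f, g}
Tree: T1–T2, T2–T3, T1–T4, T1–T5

A tree decomposition must satisfy three properties: every vertex lies in some bag; for every edge, both endpoints lie together in some bag; and for every vertex, the bags containing it form a connected subtree. Here edge (e,c) lies in no bag, so the decomposition is invalid.

No — edge (e,c) lies in no bag.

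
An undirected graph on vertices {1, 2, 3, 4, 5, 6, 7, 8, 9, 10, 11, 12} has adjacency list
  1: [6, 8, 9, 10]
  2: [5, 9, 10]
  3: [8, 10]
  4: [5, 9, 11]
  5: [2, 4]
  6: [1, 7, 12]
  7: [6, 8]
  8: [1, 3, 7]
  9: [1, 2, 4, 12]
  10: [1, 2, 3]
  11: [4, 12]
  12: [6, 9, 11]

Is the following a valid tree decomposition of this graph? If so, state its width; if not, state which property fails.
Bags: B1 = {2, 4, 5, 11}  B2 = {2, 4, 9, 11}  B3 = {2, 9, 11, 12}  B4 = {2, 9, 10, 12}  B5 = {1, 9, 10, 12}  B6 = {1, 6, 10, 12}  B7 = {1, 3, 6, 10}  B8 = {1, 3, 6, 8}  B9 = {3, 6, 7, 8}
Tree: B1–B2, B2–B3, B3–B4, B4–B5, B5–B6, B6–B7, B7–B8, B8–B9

Yes; width 3.

Checking the three conditions: (i) the bags cover all of {1, 2, 3, 4, 5, 6, 7, 8, 9, 10, 11, 12}; (ii) for each edge, some bag contains both endpoints; (iii) the bags containing any fixed vertex form a subtree. All hold, so the decomposition is valid with width 4 − 1 = 3.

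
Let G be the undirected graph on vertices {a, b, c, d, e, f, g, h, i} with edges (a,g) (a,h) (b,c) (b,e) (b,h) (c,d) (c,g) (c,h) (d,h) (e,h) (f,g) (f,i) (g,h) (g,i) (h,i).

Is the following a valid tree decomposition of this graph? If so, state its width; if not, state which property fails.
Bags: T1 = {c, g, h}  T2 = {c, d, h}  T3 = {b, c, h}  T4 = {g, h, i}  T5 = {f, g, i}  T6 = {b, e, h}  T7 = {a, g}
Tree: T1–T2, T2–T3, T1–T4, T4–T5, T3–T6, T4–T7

No — edge (h,a) lies in no bag.

A tree decomposition must satisfy three properties: every vertex lies in some bag; for every edge, both endpoints lie together in some bag; and for every vertex, the bags containing it form a connected subtree. Here edge (h,a) lies in no bag, so the decomposition is invalid.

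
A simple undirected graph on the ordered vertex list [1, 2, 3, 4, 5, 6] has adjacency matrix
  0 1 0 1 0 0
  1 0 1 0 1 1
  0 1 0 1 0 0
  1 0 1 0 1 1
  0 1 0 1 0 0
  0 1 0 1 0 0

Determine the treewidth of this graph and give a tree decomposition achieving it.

Every bag has size at most 3, so the width is 3 − 1 = 2 and tw(G) ≤ 2. For the lower bound, G contains the cycle 2–1–4–6–2, so G is not a forest; only forests have treewidth ≤ 1, hence tw(G) ≥ 2. Therefore the treewidth is 2.

Treewidth 2.
Bags: B1 = {1, 2, 4}  B2 = {2, 4, 6}  B3 = {2, 3, 4}  B4 = {2, 4, 5}
Tree: B1–B2, B2–B3, B3–B4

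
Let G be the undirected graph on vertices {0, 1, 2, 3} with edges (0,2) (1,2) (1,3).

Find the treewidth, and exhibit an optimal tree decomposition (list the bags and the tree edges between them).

Treewidth 1.
One optimal decomposition is:
Bags: B1 = {0, 2}  B2 = {1, 2}  B3 = {1, 3}
Tree: B1–B2, B2–B3

The largest bag has 2 vertices, giving width 1; this decomposition certifies tw(G) ≤ 1. Any graph with an edge has treewidth ≥ 1, and G has the edge 0–2. Hence tw(G) = 1 exactly.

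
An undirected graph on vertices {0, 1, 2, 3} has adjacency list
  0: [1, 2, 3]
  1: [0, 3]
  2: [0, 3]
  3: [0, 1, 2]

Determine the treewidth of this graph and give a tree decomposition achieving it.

Treewidth 2.
Bags: B1 = {0, 2, 3}  B2 = {0, 1, 3}
Tree: B1–B2

Every bag has size at most 3, so the width is 3 − 1 = 2 and tw(G) ≤ 2. On the other hand G contains the 3-clique {0, 1, 3}. A clique must lie in a single bag of any decomposition, so no decomposition can have width below 2. Therefore the treewidth is 2.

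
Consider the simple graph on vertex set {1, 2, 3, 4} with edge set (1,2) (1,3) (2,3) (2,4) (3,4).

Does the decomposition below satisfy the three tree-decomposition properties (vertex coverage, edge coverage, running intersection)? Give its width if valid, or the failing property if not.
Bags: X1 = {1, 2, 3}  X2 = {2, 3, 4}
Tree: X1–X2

Yes; width 2.

Vertex coverage: the bags together contain {1, 2, 3, 4}, the full vertex set. Edge coverage: each edge of G has both endpoints in at least one bag. Running intersection: for every vertex, the bags containing it form a connected subtree. All three properties hold, so this is a valid tree decomposition of width max|bag| − 1 = 2, and hence tw(G) ≤ 2.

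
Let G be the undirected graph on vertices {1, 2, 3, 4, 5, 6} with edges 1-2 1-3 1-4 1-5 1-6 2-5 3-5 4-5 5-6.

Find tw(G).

2

A width-2 tree decomposition is:
Bags: B1 = {1, 3, 5}  B2 = {1, 4, 5}  B3 = {1, 2, 5}  B4 = {1, 5, 6}
Tree: B1–B2, B2–B3, B1–B4
Every bag has size at most 3, so the width is 3 − 1 = 2 and tw(G) ≤ 2. On the other hand G contains the 3-clique {1, 2, 5}. A clique must lie in a single bag of any decomposition, so no decomposition can have width below 2. Therefore the treewidth is 2.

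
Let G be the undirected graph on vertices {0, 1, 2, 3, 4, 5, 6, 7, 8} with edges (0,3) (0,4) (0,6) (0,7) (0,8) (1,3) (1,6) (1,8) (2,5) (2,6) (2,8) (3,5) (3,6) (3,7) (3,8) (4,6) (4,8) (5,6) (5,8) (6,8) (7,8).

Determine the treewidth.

3

A width-3 tree decomposition is:
Bags: B1 = {0, 3, 6, 8}  B2 = {0, 3, 7, 8}  B3 = {0, 4, 6, 8}  B4 = {3, 5, 6, 8}  B5 = {2, 5, 6, 8}  B6 = {1, 3, 6, 8}
Tree: B1–B2, B1–B3, B1–B4, B4–B5, B4–B6
Every bag has size at most 4, so the width is 4 − 1 = 3 and tw(G) ≤ 3. On the other hand G contains the 4-clique {2, 5, 6, 8}. A clique must lie in a single bag of any decomposition, so no decomposition can have width below 3. Therefore the treewidth is 3.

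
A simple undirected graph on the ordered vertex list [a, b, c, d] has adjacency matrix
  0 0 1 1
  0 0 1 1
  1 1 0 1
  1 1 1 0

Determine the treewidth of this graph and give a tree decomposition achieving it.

The largest bag has 3 vertices, giving width 2; this decomposition certifies tw(G) ≤ 2. For the lower bound, the 3 vertices {a, c, d} are pairwise adjacent, and any tree decomposition puts a clique entirely inside one bag — forcing width ≥ 2. Hence tw(G) = 2 exactly.

Treewidth 2.
Bags: B1 = {b, c, d}  B2 = {a, c, d}
Tree: B1–B2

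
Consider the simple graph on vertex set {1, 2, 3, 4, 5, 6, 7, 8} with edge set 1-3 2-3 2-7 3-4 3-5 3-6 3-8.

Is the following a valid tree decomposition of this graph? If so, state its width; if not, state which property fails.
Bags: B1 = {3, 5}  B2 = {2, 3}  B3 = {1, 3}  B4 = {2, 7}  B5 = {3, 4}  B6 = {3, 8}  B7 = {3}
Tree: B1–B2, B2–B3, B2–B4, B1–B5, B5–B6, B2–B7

A tree decomposition must satisfy three properties: every vertex lies in some bag; for every edge, both endpoints lie together in some bag; and for every vertex, the bags containing it form a connected subtree. Here vertex 6 appears in no bag, so the decomposition is invalid.

No — vertex 6 appears in no bag.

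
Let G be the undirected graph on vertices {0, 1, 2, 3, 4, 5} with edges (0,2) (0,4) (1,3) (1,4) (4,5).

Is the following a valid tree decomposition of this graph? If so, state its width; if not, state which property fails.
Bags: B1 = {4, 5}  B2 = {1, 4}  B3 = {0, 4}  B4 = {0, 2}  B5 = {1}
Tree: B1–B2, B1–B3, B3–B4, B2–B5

No — vertex 3 appears in no bag.

A tree decomposition must satisfy three properties: every vertex lies in some bag; for every edge, both endpoints lie together in some bag; and for every vertex, the bags containing it form a connected subtree. Here vertex 3 appears in no bag, so the decomposition is invalid.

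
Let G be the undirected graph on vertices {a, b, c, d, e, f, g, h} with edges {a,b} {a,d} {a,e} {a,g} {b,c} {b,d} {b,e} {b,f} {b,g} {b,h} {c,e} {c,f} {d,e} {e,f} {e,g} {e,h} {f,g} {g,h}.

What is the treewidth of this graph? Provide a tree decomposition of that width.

The largest bag has 4 vertices, giving width 3; this decomposition certifies tw(G) ≤ 3. For the lower bound, the 4 vertices {a, b, d, e} are pairwise adjacent, and any tree decomposition puts a clique entirely inside one bag — forcing width ≥ 3. The upper and lower bounds meet at 3, so that is the treewidth.

Treewidth 3.
Bags: B1 = {a, b, e, g}  B2 = {b, e, g, h}  B3 = {a, b, d, e}  B4 = {b, e, f, g}  B5 = {b, c, e, f}
Tree: B1–B2, B1–B3, B2–B4, B4–B5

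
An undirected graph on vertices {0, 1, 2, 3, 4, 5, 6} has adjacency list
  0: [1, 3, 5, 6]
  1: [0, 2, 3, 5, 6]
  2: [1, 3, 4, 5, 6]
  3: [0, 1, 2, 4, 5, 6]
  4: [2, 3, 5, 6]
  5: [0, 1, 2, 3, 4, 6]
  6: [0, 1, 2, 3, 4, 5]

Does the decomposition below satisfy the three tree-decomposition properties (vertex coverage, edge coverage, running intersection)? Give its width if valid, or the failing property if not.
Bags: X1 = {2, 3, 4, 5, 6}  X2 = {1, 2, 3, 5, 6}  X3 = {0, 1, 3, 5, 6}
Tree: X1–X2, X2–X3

Every vertex of G appears in some bag (union = {0, 1, 2, 3, 4, 5, 6}); every edge is covered by a bag; and for each vertex v the set of bags containing v is connected in the bag tree. The decomposition is therefore valid. The largest bag has 5 vertices, so the width is 4.

Yes; width 4.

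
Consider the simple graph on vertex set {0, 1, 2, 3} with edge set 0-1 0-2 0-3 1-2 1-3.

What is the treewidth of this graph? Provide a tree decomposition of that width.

Every bag has size at most 3, so the width is 3 − 1 = 2 and tw(G) ≤ 2. For the lower bound, the 3 vertices {0, 1, 2} are pairwise adjacent, and any tree decomposition puts a clique entirely inside one bag — forcing width ≥ 2. Combining the bounds, tw(G) = 2.

Treewidth 2.
One such decomposition:
Bags: B1 = {0, 1, 2}  B2 = {0, 1, 3}
Tree: B1–B2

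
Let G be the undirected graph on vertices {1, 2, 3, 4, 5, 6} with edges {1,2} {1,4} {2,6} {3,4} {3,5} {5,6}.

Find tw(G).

A width-2 tree decomposition is:
Bags: B1 = {3, 5, 6}  B2 = {3, 4, 6}  B3 = {1, 4, 6}  B4 = {1, 2, 6}
Tree: B1–B2, B2–B3, B3–B4
Each bag holds 3 vertices, so the decomposition has width 2, which upper-bounds the treewidth. The edges 6–5–3–4–1–2–6 form a cycle, so G is not a tree and its treewidth is at least 2. Therefore the treewidth is 2.

2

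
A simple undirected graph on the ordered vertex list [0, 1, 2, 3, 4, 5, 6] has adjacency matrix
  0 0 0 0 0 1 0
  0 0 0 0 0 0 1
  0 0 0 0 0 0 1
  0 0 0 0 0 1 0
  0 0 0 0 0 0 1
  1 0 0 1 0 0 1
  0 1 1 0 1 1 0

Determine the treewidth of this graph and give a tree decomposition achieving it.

The largest bag has 2 vertices, giving width 1; this decomposition certifies tw(G) ≤ 1. Any graph with an edge has treewidth ≥ 1, and G has the edge 2–6. Combining the bounds, tw(G) = 1.

Treewidth 1.
Bags: B1 = {2, 6}  B2 = {5, 6}  B3 = {3, 5}  B4 = {0, 5}  B5 = {1, 6}  B6 = {4, 6}
Tree: B1–B2, B2–B3, B2–B4, B2–B5, B5–B6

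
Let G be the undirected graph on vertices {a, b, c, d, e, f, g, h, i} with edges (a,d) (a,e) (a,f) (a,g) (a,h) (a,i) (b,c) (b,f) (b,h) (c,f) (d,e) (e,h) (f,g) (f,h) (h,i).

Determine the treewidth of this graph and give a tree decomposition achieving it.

Each bag holds 3 vertices, so the decomposition has width 2, which upper-bounds the treewidth. On the other hand G contains the 3-clique {b, c, f}. A clique must lie in a single bag of any decomposition, so no decomposition can have width below 2. The upper and lower bounds meet at 2, so that is the treewidth.

Treewidth 2.
One optimal decomposition is:
Bags: B1 = {a, f, h}  B2 = {a, e, h}  B3 = {b, f, h}  B4 = {a, h, i}  B5 = {a, d, e}  B6 = {a, f, g}  B7 = {b, c, f}
Tree: B1–B2, B1–B3, B1–B4, B2–B5, B1–B6, B3–B7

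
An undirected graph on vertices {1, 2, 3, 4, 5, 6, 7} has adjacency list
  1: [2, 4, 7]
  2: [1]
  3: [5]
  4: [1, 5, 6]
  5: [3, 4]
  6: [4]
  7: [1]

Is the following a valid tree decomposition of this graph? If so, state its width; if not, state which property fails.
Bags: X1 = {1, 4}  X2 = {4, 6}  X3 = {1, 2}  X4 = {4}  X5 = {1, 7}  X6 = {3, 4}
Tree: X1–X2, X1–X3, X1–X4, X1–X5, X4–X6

A tree decomposition must satisfy three properties: every vertex lies in some bag; for every edge, both endpoints lie together in some bag; and for every vertex, the bags containing it form a connected subtree. Here vertex 5 appears in no bag, so the decomposition is invalid.

No — vertex 5 appears in no bag.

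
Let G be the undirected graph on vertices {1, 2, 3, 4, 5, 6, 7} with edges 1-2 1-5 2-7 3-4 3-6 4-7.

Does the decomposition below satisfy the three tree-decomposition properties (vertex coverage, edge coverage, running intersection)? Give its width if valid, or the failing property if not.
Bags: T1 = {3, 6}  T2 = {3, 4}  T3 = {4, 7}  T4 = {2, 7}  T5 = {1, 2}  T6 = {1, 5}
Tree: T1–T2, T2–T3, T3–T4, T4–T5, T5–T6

Checking the three conditions: (i) the bags cover all of {1, 2, 3, 4, 5, 6, 7}; (ii) for each edge, some bag contains both endpoints; (iii) the bags containing any fixed vertex form a subtree. All hold, so the decomposition is valid with width 2 − 1 = 1.

Yes; width 1.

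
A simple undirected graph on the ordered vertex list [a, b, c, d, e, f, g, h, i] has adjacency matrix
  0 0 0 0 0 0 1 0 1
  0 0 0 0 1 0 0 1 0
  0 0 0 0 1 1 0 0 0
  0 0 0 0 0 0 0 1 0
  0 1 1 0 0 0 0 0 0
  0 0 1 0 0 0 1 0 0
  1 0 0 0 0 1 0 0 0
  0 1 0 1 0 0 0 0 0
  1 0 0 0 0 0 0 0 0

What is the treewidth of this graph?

A width-1 tree decomposition is:
Bags: B1 = {d, h}  B2 = {b, h}  B3 = {b, e}  B4 = {c, e}  B5 = {c, f}  B6 = {f, g}  B7 = {a, g}  B8 = {a, i}
Tree: B1–B2, B2–B3, B3–B4, B4–B5, B5–B6, B6–B7, B7–B8
Every bag has size at most 2, so the width is 2 − 1 = 1 and tw(G) ≤ 1. Any graph with an edge has treewidth ≥ 1, and G has the edge d–h. Therefore the treewidth is 1.

1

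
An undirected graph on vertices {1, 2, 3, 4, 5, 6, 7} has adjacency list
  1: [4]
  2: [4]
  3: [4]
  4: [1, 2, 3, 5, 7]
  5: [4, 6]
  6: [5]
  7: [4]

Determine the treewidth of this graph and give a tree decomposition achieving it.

Treewidth 1.
One optimal decomposition is:
Bags: B1 = {4, 5}  B2 = {1, 4}  B3 = {3, 4}  B4 = {2, 4}  B5 = {5, 6}  B6 = {4, 7}
Tree: B1–B2, B2–B3, B3–B4, B1–B5, B1–B6

Each bag holds 2 vertices, so the decomposition has width 1, which upper-bounds the treewidth. Any graph with an edge has treewidth ≥ 1, and G has the edge 4–5. The upper and lower bounds meet at 1, so that is the treewidth.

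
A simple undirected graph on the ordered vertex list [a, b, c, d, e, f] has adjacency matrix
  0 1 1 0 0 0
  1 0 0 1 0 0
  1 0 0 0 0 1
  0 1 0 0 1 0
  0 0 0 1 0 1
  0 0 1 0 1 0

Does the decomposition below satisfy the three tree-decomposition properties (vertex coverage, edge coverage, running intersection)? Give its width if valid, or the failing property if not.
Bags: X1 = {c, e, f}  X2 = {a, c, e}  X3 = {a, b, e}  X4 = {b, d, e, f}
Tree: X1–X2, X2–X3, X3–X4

No — bags containing vertex f are not connected in the tree.

A tree decomposition must satisfy three properties: every vertex lies in some bag; for every edge, both endpoints lie together in some bag; and for every vertex, the bags containing it form a connected subtree. Here bags containing vertex f are not connected in the tree, so the decomposition is invalid.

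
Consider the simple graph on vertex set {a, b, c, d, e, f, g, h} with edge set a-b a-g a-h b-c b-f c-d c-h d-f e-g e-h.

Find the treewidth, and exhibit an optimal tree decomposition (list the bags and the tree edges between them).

Treewidth 2.
One such decomposition:
Bags: B1 = {b, d, f}  B2 = {b, c, d}  B3 = {a, b, c}  B4 = {a, c, h}  B5 = {a, g, h}  B6 = {e, g, h}
Tree: B1–B2, B2–B3, B3–B4, B4–B5, B5–B6

Every bag has size at most 3, so the width is 3 − 1 = 2 and tw(G) ≤ 2. The edges f–d–c–b–f form a cycle, so G is not a tree and its treewidth is at least 2. Therefore the treewidth is 2.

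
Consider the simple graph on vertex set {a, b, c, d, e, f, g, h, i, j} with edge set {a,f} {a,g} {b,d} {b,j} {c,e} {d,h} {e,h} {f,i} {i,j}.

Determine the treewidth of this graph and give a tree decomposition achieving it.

Treewidth 1.
One optimal decomposition is:
Bags: B1 = {c, e}  B2 = {e, h}  B3 = {d, h}  B4 = {b, d}  B5 = {b, j}  B6 = {i, j}  B7 = {f, i}  B8 = {a, f}  B9 = {a, g}
Tree: B1–B2, B2–B3, B3–B4, B4–B5, B5–B6, B6–B7, B7–B8, B8–B9

The largest bag has 2 vertices, giving width 1; this decomposition certifies tw(G) ≤ 1. Any graph with an edge has treewidth ≥ 1, and G has the edge c–e. The upper and lower bounds meet at 1, so that is the treewidth.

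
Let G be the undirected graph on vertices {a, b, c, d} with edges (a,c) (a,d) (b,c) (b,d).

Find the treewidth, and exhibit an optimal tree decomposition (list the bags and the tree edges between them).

Treewidth 2.
Bags: B1 = {a, c, d}  B2 = {b, c, d}
Tree: B1–B2

The largest bag has 3 vertices, giving width 2; this decomposition certifies tw(G) ≤ 2. For the lower bound, G contains the cycle c–a–d–b–c, so G is not a forest; only forests have treewidth ≤ 1, hence tw(G) ≥ 2. Hence tw(G) = 2 exactly.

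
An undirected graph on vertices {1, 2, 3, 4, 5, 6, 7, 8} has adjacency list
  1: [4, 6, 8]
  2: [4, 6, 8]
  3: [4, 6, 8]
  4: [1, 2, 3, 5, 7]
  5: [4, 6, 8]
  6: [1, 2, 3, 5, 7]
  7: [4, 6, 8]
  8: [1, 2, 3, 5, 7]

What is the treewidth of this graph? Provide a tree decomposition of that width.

Treewidth 3.
One such decomposition:
Bags: B1 = {3, 4, 6, 8}  B2 = {4, 6, 7, 8}  B3 = {2, 4, 6, 8}  B4 = {1, 4, 6, 8}  B5 = {4, 5, 6, 8}
Tree: B1–B2, B2–B3, B3–B4, B4–B5

The largest bag has 4 vertices, giving width 3; this decomposition certifies tw(G) ≤ 3. For the lower bound: the 4 vertex sets {3,4}, {7,8}, {6}, {2} are disjoint, each induces a connected subgraph, and every pair is joined by at least one edge of G. Contracting each set to a single vertex therefore yields K_{4} as a minor, and since treewidth is minor-monotone, tw(G) ≥ tw(K_{4}) = 3. Hence tw(G) = 3 exactly.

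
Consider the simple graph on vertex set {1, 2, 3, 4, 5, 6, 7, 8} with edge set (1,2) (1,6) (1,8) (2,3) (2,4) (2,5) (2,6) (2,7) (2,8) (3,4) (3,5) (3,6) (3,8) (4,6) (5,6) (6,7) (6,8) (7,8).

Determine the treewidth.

A width-3 tree decomposition is:
Bags: B1 = {2, 3, 5, 6}  B2 = {2, 3, 4, 6}  B3 = {2, 3, 6, 8}  B4 = {2, 6, 7, 8}  B5 = {1, 2, 6, 8}
Tree: B1–B2, B1–B3, B3–B4, B3–B5
Every bag has size at most 4, so the width is 4 − 1 = 3 and tw(G) ≤ 3. Conversely, {1, 2, 6, 8} is a clique of size 4, and the vertices of any clique must share a bag in every tree decomposition; so some bag has ≥ 4 vertices and tw(G) ≥ 3. The upper and lower bounds meet at 3, so that is the treewidth.

3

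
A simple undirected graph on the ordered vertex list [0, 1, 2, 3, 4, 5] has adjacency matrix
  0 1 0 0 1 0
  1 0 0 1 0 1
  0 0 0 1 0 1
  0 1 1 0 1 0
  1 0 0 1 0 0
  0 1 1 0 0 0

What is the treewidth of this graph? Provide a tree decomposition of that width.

The largest bag has 3 vertices, giving width 2; this decomposition certifies tw(G) ≤ 2. The edges 5–2–3–1–5 form a cycle, so G is not a tree and its treewidth is at least 2. The upper and lower bounds meet at 2, so that is the treewidth.

Treewidth 2.
One optimal decomposition is:
Bags: B1 = {1, 2, 5}  B2 = {1, 2, 3}  B3 = {0, 1, 3}  B4 = {0, 3, 4}
Tree: B1–B2, B2–B3, B3–B4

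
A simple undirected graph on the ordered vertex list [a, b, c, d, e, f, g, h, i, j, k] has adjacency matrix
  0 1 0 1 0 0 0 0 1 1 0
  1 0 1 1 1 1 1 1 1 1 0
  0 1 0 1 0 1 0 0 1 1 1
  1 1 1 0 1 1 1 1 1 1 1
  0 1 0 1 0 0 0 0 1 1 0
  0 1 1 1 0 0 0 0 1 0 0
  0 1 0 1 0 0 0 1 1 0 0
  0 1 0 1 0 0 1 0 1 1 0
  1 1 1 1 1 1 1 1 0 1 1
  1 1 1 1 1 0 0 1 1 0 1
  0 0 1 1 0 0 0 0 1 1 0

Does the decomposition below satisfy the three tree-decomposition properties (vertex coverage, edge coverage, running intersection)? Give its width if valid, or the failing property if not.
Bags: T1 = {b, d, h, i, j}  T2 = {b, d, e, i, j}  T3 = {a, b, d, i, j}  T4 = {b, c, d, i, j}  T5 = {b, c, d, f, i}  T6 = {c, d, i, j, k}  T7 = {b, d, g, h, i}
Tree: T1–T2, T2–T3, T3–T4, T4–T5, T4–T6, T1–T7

Vertex coverage: the bags together contain {a, b, c, d, e, f, g, h, i, j, k}, the full vertex set. Edge coverage: each edge of G has both endpoints in at least one bag. Running intersection: for every vertex, the bags containing it form a connected subtree. All three properties hold, so this is a valid tree decomposition of width max|bag| − 1 = 4, and hence tw(G) ≤ 4.

Yes; width 4.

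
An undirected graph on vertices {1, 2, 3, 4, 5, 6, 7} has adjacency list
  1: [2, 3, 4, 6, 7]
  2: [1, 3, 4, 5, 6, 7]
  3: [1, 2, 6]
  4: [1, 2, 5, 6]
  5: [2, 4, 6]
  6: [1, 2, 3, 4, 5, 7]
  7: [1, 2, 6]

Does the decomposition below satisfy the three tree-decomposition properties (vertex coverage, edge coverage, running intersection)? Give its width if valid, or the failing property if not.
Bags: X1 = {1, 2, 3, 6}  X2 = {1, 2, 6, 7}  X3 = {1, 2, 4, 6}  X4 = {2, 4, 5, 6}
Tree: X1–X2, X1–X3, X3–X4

Vertex coverage: the bags together contain {1, 2, 3, 4, 5, 6, 7}, the full vertex set. Edge coverage: each edge of G has both endpoints in at least one bag. Running intersection: for every vertex, the bags containing it form a connected subtree. All three properties hold, so this is a valid tree decomposition of width max|bag| − 1 = 3, and hence tw(G) ≤ 3.

Yes; width 3.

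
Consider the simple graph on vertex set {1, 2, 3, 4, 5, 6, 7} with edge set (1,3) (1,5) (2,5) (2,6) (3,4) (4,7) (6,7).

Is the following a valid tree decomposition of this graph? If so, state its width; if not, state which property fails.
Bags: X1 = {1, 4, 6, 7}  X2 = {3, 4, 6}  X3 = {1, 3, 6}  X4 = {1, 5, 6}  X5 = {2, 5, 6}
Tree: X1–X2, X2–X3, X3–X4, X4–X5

A tree decomposition must satisfy three properties: every vertex lies in some bag; for every edge, both endpoints lie together in some bag; and for every vertex, the bags containing it form a connected subtree. Here bags containing vertex 1 are not connected in the tree, so the decomposition is invalid.

No — bags containing vertex 1 are not connected in the tree.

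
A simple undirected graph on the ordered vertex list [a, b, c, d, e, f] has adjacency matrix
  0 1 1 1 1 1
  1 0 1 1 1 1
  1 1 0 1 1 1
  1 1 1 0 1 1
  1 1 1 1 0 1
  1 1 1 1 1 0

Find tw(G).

A width-5 tree decomposition is:
Bags: B1 = {a, b, c, d, e, f}
Tree: (single bag)
With just one bag of size 6, the width is 6 − 1 = 5, so tw(G) ≤ 5. Conversely, {a, b, c, d, e, f} is a clique of size 6, and the vertices of any clique must share a bag in every tree decomposition; so some bag has ≥ 6 vertices and tw(G) ≥ 5. The upper and lower bounds meet at 5, so that is the treewidth.

5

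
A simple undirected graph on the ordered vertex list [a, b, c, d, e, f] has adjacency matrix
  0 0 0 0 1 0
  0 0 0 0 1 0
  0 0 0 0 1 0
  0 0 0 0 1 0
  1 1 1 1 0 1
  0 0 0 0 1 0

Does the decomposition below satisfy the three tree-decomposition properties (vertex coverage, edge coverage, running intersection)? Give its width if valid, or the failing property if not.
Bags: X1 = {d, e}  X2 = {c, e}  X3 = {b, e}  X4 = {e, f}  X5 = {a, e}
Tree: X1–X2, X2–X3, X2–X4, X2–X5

Yes; width 1.

Every vertex of G appears in some bag (union = {a, b, c, d, e, f}); every edge is covered by a bag; and for each vertex v the set of bags containing v is connected in the bag tree. The decomposition is therefore valid. The largest bag has 2 vertices, so the width is 1.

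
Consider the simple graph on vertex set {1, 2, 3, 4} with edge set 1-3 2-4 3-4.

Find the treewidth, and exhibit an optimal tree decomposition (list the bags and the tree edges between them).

Treewidth 1.
One optimal decomposition is:
Bags: B1 = {2, 4}  B2 = {3, 4}  B3 = {1, 3}
Tree: B1–B2, B2–B3

Every bag has size at most 2, so the width is 2 − 1 = 1 and tw(G) ≤ 1. Since G has at least one edge (e.g. 2–4), it is not an edgeless graph, so tw(G) ≥ 1. Therefore the treewidth is 1.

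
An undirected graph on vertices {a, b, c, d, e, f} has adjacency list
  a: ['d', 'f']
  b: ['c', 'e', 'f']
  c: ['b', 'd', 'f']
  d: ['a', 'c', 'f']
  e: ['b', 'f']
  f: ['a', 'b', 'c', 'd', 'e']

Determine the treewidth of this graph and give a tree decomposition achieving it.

Each bag holds 3 vertices, so the decomposition has width 2, which upper-bounds the treewidth. Conversely, {c, d, f} is a clique of size 3, and the vertices of any clique must share a bag in every tree decomposition; so some bag has ≥ 3 vertices and tw(G) ≥ 2. The upper and lower bounds meet at 2, so that is the treewidth.

Treewidth 2.
Bags: B1 = {c, d, f}  B2 = {b, c, f}  B3 = {a, d, f}  B4 = {b, e, f}
Tree: B1–B2, B1–B3, B2–B4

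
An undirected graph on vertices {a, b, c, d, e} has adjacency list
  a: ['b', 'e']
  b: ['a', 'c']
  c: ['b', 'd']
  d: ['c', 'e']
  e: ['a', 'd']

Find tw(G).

2

A width-2 tree decomposition is:
Bags: B1 = {c, d, e}  B2 = {a, c, e}  B3 = {a, b, c}
Tree: B1–B2, B2–B3
Every bag has size at most 3, so the width is 3 − 1 = 2 and tw(G) ≤ 2. Since c–d–e–a–b–c is a cycle in G, G is not acyclic. Forests are exactly the graphs of treewidth ≤ 1, so tw(G) ≥ 2. The upper and lower bounds meet at 2, so that is the treewidth.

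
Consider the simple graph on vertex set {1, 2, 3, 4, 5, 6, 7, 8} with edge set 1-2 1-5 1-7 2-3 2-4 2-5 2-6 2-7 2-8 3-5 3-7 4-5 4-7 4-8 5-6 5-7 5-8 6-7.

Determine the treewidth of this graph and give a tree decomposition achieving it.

Each bag holds 4 vertices, so the decomposition has width 3, which upper-bounds the treewidth. Conversely, {2, 4, 5, 8} is a clique of size 4, and the vertices of any clique must share a bag in every tree decomposition; so some bag has ≥ 4 vertices and tw(G) ≥ 3. Combining the bounds, tw(G) = 3.

Treewidth 3.
Bags: B1 = {2, 4, 5, 7}  B2 = {1, 2, 5, 7}  B3 = {2, 4, 5, 8}  B4 = {2, 5, 6, 7}  B5 = {2, 3, 5, 7}
Tree: B1–B2, B1–B3, B2–B4, B1–B5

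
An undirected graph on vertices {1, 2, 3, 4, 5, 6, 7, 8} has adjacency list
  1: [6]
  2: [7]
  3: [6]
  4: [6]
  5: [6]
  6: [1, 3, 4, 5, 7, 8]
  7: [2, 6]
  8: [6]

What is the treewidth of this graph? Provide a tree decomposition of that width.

Every bag has size at most 2, so the width is 2 − 1 = 1 and tw(G) ≤ 1. Since G has at least one edge (e.g. 3–6), it is not an edgeless graph, so tw(G) ≥ 1. Therefore the treewidth is 1.

Treewidth 1.
One such decomposition:
Bags: B1 = {3, 6}  B2 = {6, 8}  B3 = {6, 7}  B4 = {4, 6}  B5 = {2, 7}  B6 = {5, 6}  B7 = {1, 6}
Tree: B1–B2, B1–B3, B1–B4, B3–B5, B1–B6, B3–B7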